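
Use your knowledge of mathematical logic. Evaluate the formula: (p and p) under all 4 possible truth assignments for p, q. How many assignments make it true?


Check all 4 assignments:
p=0, q=0: 0
p=0, q=1: 0
p=1, q=0: 1
p=1, q=1: 1
Count of True = 2

2


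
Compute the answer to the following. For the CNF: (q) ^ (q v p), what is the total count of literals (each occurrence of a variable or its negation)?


Counting literals in each clause:
Clause 1: 1 literal(s)
Clause 2: 2 literal(s)
Total = 3

3


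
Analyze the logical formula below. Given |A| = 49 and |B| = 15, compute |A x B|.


The Cartesian product A x B contains all ordered pairs (a, b).
|A x B| = |A| * |B| = 49 * 15 = 735

735


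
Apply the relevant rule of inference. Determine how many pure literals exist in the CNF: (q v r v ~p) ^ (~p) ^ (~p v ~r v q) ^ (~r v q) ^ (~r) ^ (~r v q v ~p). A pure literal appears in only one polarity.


Check each variable for pure literal status:
p: pure negative
q: pure positive
r: mixed (not pure)
Pure literal count = 2

2


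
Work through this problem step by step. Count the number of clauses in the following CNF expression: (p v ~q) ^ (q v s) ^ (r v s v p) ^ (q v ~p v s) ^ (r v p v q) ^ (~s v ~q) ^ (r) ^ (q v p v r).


A CNF formula is a conjunction of clauses.
Clauses are separated by ^.
Counting the conjuncts: 8 clauses.

8


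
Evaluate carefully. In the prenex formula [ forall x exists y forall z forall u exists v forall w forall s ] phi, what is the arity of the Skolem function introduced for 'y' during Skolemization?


Quantifier prefix: forall x exists y forall z forall u exists v forall w forall s
'y' is existentially quantified at position 2.
Universal variables preceding it: x
Skolem function arity = 1

1


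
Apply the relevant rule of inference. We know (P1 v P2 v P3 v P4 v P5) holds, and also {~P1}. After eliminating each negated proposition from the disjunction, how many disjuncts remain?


Original disjuncts (5): P1, P2, P3, P4, P5
Negated (eliminate): ~P1
Remaining disjuncts: P2, P3, P4, P5
Count = 5 - 1 = 4

4


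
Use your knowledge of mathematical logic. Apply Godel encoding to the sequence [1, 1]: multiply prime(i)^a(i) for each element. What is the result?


Encode each element as an exponent of the corresponding prime:
  2^1 = 2
  3^1 = 3
Product = 2 * 3 = 6

6


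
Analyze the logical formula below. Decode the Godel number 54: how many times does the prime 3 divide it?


Factorize 54 by dividing by 3 repeatedly.
Division steps: 3 divides 54 exactly 3 time(s).
Exponent of 3 = 3

3


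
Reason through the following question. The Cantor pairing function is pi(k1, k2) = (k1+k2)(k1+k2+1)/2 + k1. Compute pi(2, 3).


k1 + k2 = 5
(k1+k2)(k1+k2+1)/2 = 5 * 6 / 2 = 15
pi = 15 + 2 = 17

17


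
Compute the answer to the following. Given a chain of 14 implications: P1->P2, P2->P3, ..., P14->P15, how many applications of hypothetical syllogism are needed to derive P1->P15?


With 14 implications in a chain connecting 15 propositions:
P1->P2, P2->P3, ..., P14->P15
Steps needed = (number of implications) - 1 = 14 - 1 = 13

13


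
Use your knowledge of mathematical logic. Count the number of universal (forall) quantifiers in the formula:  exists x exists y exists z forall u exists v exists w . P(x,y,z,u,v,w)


Quantifier prefix: exists x exists y exists z forall u exists v exists w
Mark each quantifier type:
  E E E U E E
Universal count = 1, Existential count = 5
Asked for universal (forall) quantifiers: 1

1


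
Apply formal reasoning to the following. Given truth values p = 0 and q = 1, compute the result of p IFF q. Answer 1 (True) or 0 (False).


p = 0, q = 1
Operation: p IFF q
Evaluate: 0 IFF 1 = 0

0


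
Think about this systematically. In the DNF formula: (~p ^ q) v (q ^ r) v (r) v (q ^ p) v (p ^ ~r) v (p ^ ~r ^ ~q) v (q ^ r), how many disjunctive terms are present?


A DNF formula is a disjunction of terms (conjunctions).
Terms are separated by v.
Counting the disjuncts: 7 terms.

7


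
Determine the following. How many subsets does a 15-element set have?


The power set of a set with n elements has 2^n elements.
|P(S)| = 2^15 = 32768

32768


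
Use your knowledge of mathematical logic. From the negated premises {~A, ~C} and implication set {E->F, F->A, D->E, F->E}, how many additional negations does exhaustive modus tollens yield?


Initial negated facts: {~A, ~C}
Apply modus tollens to closure:
  ~A and F->A  =>  ~F
  ~F and E->F  =>  ~E
  ~E and D->E  =>  ~D
Final negated: {~A, ~C, ~D, ~E, ~F}
New negations: {~D, ~E, ~F}
Count = 3

3


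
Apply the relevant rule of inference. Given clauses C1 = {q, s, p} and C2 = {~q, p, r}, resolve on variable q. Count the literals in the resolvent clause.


Remove q from C1 and ~q from C2.
C1 remainder: {s, p}
C2 remainder: {p, r}
Union (resolvent): {p, r, s}
Resolvent has 3 literal(s).

3


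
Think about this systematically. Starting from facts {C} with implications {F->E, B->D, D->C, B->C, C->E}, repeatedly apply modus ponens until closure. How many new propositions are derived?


Initial facts: {C}
Apply modus ponens to closure:
  C and C->E  =>  E
Final known: {C, E}
New propositions: {E}
Count = 1

1


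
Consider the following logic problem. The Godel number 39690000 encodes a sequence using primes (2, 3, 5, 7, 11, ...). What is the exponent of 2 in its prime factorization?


Factorize 39690000 by dividing by 2 repeatedly.
Division steps: 2 divides 39690000 exactly 4 time(s).
Exponent of 2 = 4

4


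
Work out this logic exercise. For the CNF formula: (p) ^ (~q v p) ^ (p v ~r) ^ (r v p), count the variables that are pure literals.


Check each variable for pure literal status:
p: pure positive
q: pure negative
r: mixed (not pure)
Pure literal count = 2

2


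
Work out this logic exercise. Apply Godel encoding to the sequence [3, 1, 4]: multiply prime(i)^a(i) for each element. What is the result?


Encode each element as an exponent of the corresponding prime:
  2^3 = 8
  3^1 = 3
  5^4 = 625
Product = 8 * 3 * 625 = 15000

15000


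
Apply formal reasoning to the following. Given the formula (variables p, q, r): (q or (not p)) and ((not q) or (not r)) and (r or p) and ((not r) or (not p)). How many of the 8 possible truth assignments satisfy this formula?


Evaluate all 8 assignments for p, q, r:
p=0, q=0, r=0: 0
p=0, q=0, r=1: 1
p=0, q=1, r=0: 0
p=0, q=1, r=1: 0
p=1, q=0, r=0: 0
p=1, q=0, r=1: 0
p=1, q=1, r=0: 1
p=1, q=1, r=1: 0
Satisfying count = 2

2


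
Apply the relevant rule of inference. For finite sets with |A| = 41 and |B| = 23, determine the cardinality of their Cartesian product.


The Cartesian product A x B contains all ordered pairs (a, b).
|A x B| = |A| * |B| = 41 * 23 = 943

943


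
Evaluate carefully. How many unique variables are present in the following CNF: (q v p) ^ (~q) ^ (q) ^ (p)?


Identify each variable that appears in the formula.
Variables found: p, q
Count = 2

2


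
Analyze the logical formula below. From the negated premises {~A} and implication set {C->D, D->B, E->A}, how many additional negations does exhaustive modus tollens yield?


Initial negated facts: {~A}
Apply modus tollens to closure:
  ~A and E->A  =>  ~E
Final negated: {~A, ~E}
New negations: {~E}
Count = 1

1


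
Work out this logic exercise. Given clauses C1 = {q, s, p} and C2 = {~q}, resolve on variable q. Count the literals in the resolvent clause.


Remove q from C1 and ~q from C2.
C1 remainder: {s, p}
C2 remainder: {}
Union (resolvent): {p, s}
Resolvent has 2 literal(s).

2


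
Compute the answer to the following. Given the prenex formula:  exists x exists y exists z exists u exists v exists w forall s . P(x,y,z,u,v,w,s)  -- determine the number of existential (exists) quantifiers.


Quantifier prefix: exists x exists y exists z exists u exists v exists w forall s
Mark each quantifier type:
  E E E E E E U
Universal count = 1, Existential count = 6
Asked for existential (exists) quantifiers: 6

6


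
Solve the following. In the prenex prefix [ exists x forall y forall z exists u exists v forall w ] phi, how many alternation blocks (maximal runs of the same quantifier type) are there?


Quantifier-type sequence: E A A E E A  (A=forall, E=exists)
Group into maximal same-type runs:
  Ex1 | Ax2 | Ex2 | Ax1
Number of blocks = 4

4


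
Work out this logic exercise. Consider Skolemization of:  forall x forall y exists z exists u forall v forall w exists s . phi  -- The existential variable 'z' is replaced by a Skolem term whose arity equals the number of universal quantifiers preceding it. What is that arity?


Quantifier prefix: forall x forall y exists z exists u forall v forall w exists s
'z' is existentially quantified at position 3.
Universal variables preceding it: x, y
Skolem function arity = 2

2


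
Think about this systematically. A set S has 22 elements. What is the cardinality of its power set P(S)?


The power set of a set with n elements has 2^n elements.
|P(S)| = 2^22 = 4194304

4194304


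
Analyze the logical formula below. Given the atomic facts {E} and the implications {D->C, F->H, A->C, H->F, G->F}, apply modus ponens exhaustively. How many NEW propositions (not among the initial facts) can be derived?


Initial facts: {E}
Apply modus ponens to closure:
  (no implication fires)
Final known: {E}
New propositions: {(none)}
Count = 0

0


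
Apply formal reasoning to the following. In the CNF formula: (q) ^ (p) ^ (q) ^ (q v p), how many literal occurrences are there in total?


Counting literals in each clause:
Clause 1: 1 literal(s)
Clause 2: 1 literal(s)
Clause 3: 1 literal(s)
Clause 4: 2 literal(s)
Total = 5

5


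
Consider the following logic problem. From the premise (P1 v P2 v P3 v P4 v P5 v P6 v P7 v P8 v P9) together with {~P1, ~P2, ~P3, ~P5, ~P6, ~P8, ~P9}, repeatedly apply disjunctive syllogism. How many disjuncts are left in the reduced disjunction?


Original disjuncts (9): P1, P2, P3, P4, P5, P6, P7, P8, P9
Negated (eliminate): ~P1, ~P2, ~P3, ~P5, ~P6, ~P8, ~P9
Remaining disjuncts: P4, P7
Count = 9 - 7 = 2

2


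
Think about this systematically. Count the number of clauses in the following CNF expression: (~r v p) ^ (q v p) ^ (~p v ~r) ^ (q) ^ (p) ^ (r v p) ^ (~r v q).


A CNF formula is a conjunction of clauses.
Clauses are separated by ^.
Counting the conjuncts: 7 clauses.

7


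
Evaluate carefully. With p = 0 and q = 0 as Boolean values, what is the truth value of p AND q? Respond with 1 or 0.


p = 0, q = 0
Operation: p AND q
Evaluate: 0 AND 0 = 0

0


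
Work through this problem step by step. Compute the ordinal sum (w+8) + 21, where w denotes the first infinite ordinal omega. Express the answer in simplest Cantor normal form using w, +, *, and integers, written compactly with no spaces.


Compute (w+8) + 21.
Ordinal + is associative but NOT commutative; for finite n>0, n + w = w but w + n stays w+n.
By associativity: (w+8) + 21 = w + (8+21) = w+29.
Result = w+29

w+29


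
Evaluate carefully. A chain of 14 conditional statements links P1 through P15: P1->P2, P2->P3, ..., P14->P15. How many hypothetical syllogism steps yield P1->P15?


With 14 implications in a chain connecting 15 propositions:
P1->P2, P2->P3, ..., P14->P15
Steps needed = (number of implications) - 1 = 14 - 1 = 13

13


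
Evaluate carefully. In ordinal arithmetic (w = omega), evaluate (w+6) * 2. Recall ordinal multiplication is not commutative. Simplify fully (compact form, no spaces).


Compute (w+6) * 2.
Ordinal * is associative and left-distributive over +, but NOT commutative; for finite n>1, n*w = w but w*n stays w*n.
(w+6) * 2 = (w+6) repeated 2 times. Each intermediate +6 is absorbed by the following w; only the last survives: w*2+6.
Result = w*2+6

w*2+6


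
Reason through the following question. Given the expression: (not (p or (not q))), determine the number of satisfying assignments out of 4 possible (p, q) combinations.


Check all 4 assignments:
p=0, q=0: 0
p=0, q=1: 1
p=1, q=0: 0
p=1, q=1: 0
Count of True = 1

1


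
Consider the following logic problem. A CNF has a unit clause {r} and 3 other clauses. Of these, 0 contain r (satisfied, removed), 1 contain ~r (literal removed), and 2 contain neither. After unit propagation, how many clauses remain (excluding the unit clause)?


Satisfied (removed): 0
Shortened (remain): 1
Unchanged (remain): 2
Remaining = 1 + 2 = 3

3


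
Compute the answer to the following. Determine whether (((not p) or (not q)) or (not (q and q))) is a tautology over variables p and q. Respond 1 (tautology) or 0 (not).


Check all 4 assignments:
p=0, q=0: 1
p=0, q=1: 1
p=1, q=0: 1
p=1, q=1: 0
Satisfying count = 3/4.
Tautology iff count = 4: no.

0


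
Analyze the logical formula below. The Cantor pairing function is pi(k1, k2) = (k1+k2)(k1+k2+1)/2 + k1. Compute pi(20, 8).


k1 + k2 = 28
(k1+k2)(k1+k2+1)/2 = 28 * 29 / 2 = 406
pi = 406 + 20 = 426

426


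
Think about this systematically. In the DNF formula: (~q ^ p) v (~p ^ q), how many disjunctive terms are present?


A DNF formula is a disjunction of terms (conjunctions).
Terms are separated by v.
Counting the disjuncts: 2 terms.

2


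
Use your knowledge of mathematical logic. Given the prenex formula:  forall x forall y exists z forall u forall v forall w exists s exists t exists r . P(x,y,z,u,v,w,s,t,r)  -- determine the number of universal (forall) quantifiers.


Quantifier prefix: forall x forall y exists z forall u forall v forall w exists s exists t exists r
Mark each quantifier type:
  U U E U U U E E E
Universal count = 5, Existential count = 4
Asked for universal (forall) quantifiers: 5

5


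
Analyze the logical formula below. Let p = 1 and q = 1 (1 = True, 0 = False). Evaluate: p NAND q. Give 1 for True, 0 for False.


p = 1, q = 1
Operation: p NAND q
Evaluate: 1 NAND 1 = 0

0


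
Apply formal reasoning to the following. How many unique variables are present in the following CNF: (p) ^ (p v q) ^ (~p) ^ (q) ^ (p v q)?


Identify each variable that appears in the formula.
Variables found: p, q
Count = 2

2


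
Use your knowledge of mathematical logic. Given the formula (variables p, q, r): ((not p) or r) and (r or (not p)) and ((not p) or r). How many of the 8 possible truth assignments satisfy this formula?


Evaluate all 8 assignments for p, q, r:
p=0, q=0, r=0: 1
p=0, q=0, r=1: 1
p=0, q=1, r=0: 1
p=0, q=1, r=1: 1
p=1, q=0, r=0: 0
p=1, q=0, r=1: 1
p=1, q=1, r=0: 0
p=1, q=1, r=1: 1
Satisfying count = 6

6


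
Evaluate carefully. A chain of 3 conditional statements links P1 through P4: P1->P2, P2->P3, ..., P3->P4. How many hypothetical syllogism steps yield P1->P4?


With 3 implications in a chain connecting 4 propositions:
P1->P2, P2->P3, ..., P3->P4
Steps needed = (number of implications) - 1 = 3 - 1 = 2

2


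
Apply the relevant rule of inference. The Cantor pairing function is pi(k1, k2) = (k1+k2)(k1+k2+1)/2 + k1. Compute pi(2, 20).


k1 + k2 = 22
(k1+k2)(k1+k2+1)/2 = 22 * 23 / 2 = 253
pi = 253 + 2 = 255

255


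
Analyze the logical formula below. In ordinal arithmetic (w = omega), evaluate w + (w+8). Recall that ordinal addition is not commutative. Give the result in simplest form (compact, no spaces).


Compute w + (w+8).
Ordinal + is associative but NOT commutative; for finite n>0, n + w = w but w + n stays w+n.
w + (w+8) = (w+w) + 8 = w*2+8.
Result = w*2+8

w*2+8


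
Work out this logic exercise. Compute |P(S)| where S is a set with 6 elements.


The power set of a set with n elements has 2^n elements.
|P(S)| = 2^6 = 64

64


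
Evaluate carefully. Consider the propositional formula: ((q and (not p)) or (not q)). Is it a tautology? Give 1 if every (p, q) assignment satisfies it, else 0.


Check all 4 assignments:
p=0, q=0: 1
p=0, q=1: 1
p=1, q=0: 1
p=1, q=1: 0
Satisfying count = 3/4.
Tautology iff count = 4: no.

0


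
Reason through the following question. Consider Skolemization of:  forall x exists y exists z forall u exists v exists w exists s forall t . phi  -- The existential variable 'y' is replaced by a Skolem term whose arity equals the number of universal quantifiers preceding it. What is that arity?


Quantifier prefix: forall x exists y exists z forall u exists v exists w exists s forall t
'y' is existentially quantified at position 2.
Universal variables preceding it: x
Skolem function arity = 1

1


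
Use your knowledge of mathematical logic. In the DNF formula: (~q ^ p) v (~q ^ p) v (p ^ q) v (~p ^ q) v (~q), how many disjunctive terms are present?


A DNF formula is a disjunction of terms (conjunctions).
Terms are separated by v.
Counting the disjuncts: 5 terms.

5


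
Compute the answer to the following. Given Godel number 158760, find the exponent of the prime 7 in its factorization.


Factorize 158760 by dividing by 7 repeatedly.
Division steps: 7 divides 158760 exactly 2 time(s).
Exponent of 7 = 2

2


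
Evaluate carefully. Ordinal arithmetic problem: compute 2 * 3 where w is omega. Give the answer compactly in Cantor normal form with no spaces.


Compute 2 * 3.
Ordinal * is associative and left-distributive over +, but NOT commutative; for finite n>1, n*w = w but w*n stays w*n.
Both finite; ordinal * agrees with natural *: 2 * 3 = 6.
Result = 6

6


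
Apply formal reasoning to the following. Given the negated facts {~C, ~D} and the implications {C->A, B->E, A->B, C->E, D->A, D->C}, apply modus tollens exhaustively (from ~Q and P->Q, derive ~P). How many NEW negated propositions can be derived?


Initial negated facts: {~C, ~D}
Apply modus tollens to closure:
  (no implication fires)
Final negated: {~C, ~D}
New negations: {(none)}
Count = 0

0


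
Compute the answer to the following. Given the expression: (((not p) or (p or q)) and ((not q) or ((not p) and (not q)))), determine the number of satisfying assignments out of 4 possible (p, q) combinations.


Check all 4 assignments:
p=0, q=0: 1
p=0, q=1: 0
p=1, q=0: 1
p=1, q=1: 0
Count of True = 2

2


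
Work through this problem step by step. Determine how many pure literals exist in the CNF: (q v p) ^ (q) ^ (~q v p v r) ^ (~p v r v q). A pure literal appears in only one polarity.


Check each variable for pure literal status:
p: mixed (not pure)
q: mixed (not pure)
r: pure positive
Pure literal count = 1

1


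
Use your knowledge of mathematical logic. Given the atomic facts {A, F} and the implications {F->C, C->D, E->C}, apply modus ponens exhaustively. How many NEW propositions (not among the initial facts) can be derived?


Initial facts: {A, F}
Apply modus ponens to closure:
  F and F->C  =>  C
  C and C->D  =>  D
Final known: {A, C, D, F}
New propositions: {C, D}
Count = 2

2


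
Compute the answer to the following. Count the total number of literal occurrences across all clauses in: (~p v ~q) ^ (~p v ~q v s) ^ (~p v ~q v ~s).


Counting literals in each clause:
Clause 1: 2 literal(s)
Clause 2: 3 literal(s)
Clause 3: 3 literal(s)
Total = 8

8


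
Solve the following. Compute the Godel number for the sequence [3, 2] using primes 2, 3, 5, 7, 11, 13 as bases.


Encode each element as an exponent of the corresponding prime:
  2^3 = 8
  3^2 = 9
Product = 8 * 9 = 72

72


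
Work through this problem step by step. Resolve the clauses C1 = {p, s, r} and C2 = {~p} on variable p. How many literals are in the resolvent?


Remove p from C1 and ~p from C2.
C1 remainder: {s, r}
C2 remainder: {}
Union (resolvent): {r, s}
Resolvent has 2 literal(s).

2


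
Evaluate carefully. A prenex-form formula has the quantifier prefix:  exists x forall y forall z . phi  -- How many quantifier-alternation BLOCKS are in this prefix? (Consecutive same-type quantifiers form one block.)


Quantifier-type sequence: E A A  (A=forall, E=exists)
Group into maximal same-type runs:
  Ex1 | Ax2
Number of blocks = 2

2


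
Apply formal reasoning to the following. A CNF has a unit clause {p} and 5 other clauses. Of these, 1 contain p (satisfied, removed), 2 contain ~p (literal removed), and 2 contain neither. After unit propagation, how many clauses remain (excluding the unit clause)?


Satisfied (removed): 1
Shortened (remain): 2
Unchanged (remain): 2
Remaining = 2 + 2 = 4

4


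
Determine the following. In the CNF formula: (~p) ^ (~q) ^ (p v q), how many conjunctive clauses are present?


A CNF formula is a conjunction of clauses.
Clauses are separated by ^.
Counting the conjuncts: 3 clauses.

3


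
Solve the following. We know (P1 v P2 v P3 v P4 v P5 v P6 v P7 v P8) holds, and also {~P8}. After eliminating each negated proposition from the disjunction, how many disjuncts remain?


Original disjuncts (8): P1, P2, P3, P4, P5, P6, P7, P8
Negated (eliminate): ~P8
Remaining disjuncts: P1, P2, P3, P4, P5, P6, P7
Count = 8 - 1 = 7

7


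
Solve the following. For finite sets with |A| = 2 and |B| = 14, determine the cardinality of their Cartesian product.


The Cartesian product A x B contains all ordered pairs (a, b).
|A x B| = |A| * |B| = 2 * 14 = 28

28


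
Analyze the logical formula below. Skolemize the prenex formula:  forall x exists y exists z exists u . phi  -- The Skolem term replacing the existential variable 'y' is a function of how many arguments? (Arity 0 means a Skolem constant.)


Quantifier prefix: forall x exists y exists z exists u
'y' is existentially quantified at position 2.
Universal variables preceding it: x
Skolem function arity = 1

1


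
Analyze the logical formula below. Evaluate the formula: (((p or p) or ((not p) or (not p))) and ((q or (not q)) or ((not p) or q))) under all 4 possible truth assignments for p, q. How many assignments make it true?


Check all 4 assignments:
p=0, q=0: 1
p=0, q=1: 1
p=1, q=0: 1
p=1, q=1: 1
Count of True = 4

4


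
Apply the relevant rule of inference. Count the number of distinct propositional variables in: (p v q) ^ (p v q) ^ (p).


Identify each variable that appears in the formula.
Variables found: p, q
Count = 2

2


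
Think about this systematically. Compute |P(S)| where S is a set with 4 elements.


The power set of a set with n elements has 2^n elements.
|P(S)| = 2^4 = 16

16


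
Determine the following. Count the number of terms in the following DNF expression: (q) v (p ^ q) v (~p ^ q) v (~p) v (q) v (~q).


A DNF formula is a disjunction of terms (conjunctions).
Terms are separated by v.
Counting the disjuncts: 6 terms.

6


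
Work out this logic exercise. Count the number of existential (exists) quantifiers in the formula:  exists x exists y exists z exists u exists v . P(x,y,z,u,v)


Quantifier prefix: exists x exists y exists z exists u exists v
Mark each quantifier type:
  E E E E E
Universal count = 0, Existential count = 5
Asked for existential (exists) quantifiers: 5

5


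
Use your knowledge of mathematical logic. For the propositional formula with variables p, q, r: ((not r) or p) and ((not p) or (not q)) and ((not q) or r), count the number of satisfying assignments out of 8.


Evaluate all 8 assignments for p, q, r:
p=0, q=0, r=0: 1
p=0, q=0, r=1: 0
p=0, q=1, r=0: 0
p=0, q=1, r=1: 0
p=1, q=0, r=0: 1
p=1, q=0, r=1: 1
p=1, q=1, r=0: 0
p=1, q=1, r=1: 0
Satisfying count = 3

3


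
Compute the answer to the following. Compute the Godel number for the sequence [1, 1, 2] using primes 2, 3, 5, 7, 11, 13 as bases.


Encode each element as an exponent of the corresponding prime:
  2^1 = 2
  3^1 = 3
  5^2 = 25
Product = 2 * 3 * 25 = 150

150


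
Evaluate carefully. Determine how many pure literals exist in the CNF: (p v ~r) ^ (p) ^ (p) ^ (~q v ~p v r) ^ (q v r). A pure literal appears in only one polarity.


Check each variable for pure literal status:
p: mixed (not pure)
q: mixed (not pure)
r: mixed (not pure)
Pure literal count = 0

0


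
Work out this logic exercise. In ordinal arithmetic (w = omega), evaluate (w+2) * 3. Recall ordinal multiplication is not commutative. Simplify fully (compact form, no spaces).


Compute (w+2) * 3.
Ordinal * is associative and left-distributive over +, but NOT commutative; for finite n>1, n*w = w but w*n stays w*n.
(w+2) * 3 = (w+2) repeated 3 times. Each intermediate +2 is absorbed by the following w; only the last survives: w*3+2.
Result = w*3+2

w*3+2


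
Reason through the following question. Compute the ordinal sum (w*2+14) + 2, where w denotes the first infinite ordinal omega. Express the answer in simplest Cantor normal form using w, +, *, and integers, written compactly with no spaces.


Compute (w*2+14) + 2.
Ordinal + is associative but NOT commutative; for finite n>0, n + w = w but w + n stays w+n.
By associativity: (w*2+14) + 2 = w*2 + (14+2) = w*2+16.
Result = w*2+16

w*2+16


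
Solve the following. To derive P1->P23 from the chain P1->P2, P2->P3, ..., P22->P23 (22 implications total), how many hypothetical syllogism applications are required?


With 22 implications in a chain connecting 23 propositions:
P1->P2, P2->P3, ..., P22->P23
Steps needed = (number of implications) - 1 = 22 - 1 = 21

21


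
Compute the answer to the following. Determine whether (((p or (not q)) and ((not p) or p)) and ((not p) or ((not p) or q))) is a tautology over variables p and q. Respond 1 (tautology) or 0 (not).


Check all 4 assignments:
p=0, q=0: 1
p=0, q=1: 0
p=1, q=0: 0
p=1, q=1: 1
Satisfying count = 2/4.
Tautology iff count = 4: no.

0


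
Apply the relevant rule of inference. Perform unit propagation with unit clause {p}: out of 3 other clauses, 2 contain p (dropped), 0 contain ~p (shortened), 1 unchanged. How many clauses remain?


Satisfied (removed): 2
Shortened (remain): 0
Unchanged (remain): 1
Remaining = 0 + 1 = 1

1


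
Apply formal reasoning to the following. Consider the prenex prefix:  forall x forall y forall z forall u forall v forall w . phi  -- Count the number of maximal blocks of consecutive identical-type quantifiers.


Quantifier-type sequence: A A A A A A  (A=forall, E=exists)
Group into maximal same-type runs:
  Ax6
Number of blocks = 1

1


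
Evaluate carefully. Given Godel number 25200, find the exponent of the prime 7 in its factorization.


Factorize 25200 by dividing by 7 repeatedly.
Division steps: 7 divides 25200 exactly 1 time(s).
Exponent of 7 = 1

1


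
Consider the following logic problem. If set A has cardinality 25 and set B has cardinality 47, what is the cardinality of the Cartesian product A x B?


The Cartesian product A x B contains all ordered pairs (a, b).
|A x B| = |A| * |B| = 25 * 47 = 1175

1175


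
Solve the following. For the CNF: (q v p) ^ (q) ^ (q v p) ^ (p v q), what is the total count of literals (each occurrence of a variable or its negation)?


Counting literals in each clause:
Clause 1: 2 literal(s)
Clause 2: 1 literal(s)
Clause 3: 2 literal(s)
Clause 4: 2 literal(s)
Total = 7

7


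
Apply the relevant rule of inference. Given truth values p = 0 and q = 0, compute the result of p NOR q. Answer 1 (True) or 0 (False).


p = 0, q = 0
Operation: p NOR q
Evaluate: 0 NOR 0 = 1

1


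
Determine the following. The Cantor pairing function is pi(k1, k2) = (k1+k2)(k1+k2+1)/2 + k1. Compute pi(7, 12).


k1 + k2 = 19
(k1+k2)(k1+k2+1)/2 = 19 * 20 / 2 = 190
pi = 190 + 7 = 197

197


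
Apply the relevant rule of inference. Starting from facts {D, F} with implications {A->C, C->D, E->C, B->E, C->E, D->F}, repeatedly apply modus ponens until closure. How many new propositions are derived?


Initial facts: {D, F}
Apply modus ponens to closure:
  (no implication fires)
Final known: {D, F}
New propositions: {(none)}
Count = 0

0


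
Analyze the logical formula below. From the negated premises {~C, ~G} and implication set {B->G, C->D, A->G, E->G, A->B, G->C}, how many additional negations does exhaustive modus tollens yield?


Initial negated facts: {~C, ~G}
Apply modus tollens to closure:
  ~G and B->G  =>  ~B
  ~G and A->G  =>  ~A
  ~G and E->G  =>  ~E
Final negated: {~A, ~B, ~C, ~E, ~G}
New negations: {~A, ~B, ~E}
Count = 3

3


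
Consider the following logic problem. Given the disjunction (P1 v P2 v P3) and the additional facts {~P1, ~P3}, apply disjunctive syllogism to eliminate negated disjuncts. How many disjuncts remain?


Original disjuncts (3): P1, P2, P3
Negated (eliminate): ~P1, ~P3
Remaining disjuncts: P2
Count = 3 - 2 = 1

1


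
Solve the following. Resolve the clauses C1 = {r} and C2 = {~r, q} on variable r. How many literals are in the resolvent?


Remove r from C1 and ~r from C2.
C1 remainder: {}
C2 remainder: {q}
Union (resolvent): {q}
Resolvent has 1 literal(s).

1


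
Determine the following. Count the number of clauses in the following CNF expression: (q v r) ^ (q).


A CNF formula is a conjunction of clauses.
Clauses are separated by ^.
Counting the conjuncts: 2 clauses.

2


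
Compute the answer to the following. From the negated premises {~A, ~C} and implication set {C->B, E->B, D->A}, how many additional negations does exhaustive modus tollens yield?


Initial negated facts: {~A, ~C}
Apply modus tollens to closure:
  ~A and D->A  =>  ~D
Final negated: {~A, ~C, ~D}
New negations: {~D}
Count = 1

1


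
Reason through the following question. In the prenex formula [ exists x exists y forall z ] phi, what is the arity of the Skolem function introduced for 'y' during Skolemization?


Quantifier prefix: exists x exists y forall z
'y' is existentially quantified at position 2.
No universal quantifiers precede it.
Skolem function arity = 0 (a Skolem constant)

0


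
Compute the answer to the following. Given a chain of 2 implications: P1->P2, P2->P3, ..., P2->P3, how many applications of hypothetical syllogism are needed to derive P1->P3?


With 2 implications in a chain connecting 3 propositions:
P1->P2, P2->P3, ..., P2->P3
Steps needed = (number of implications) - 1 = 2 - 1 = 1

1


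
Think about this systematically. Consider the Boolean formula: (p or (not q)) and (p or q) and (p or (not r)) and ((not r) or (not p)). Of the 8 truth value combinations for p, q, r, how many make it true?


Evaluate all 8 assignments for p, q, r:
p=0, q=0, r=0: 0
p=0, q=0, r=1: 0
p=0, q=1, r=0: 0
p=0, q=1, r=1: 0
p=1, q=0, r=0: 1
p=1, q=0, r=1: 0
p=1, q=1, r=0: 1
p=1, q=1, r=1: 0
Satisfying count = 2

2


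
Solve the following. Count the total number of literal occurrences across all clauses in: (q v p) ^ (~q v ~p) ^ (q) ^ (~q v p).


Counting literals in each clause:
Clause 1: 2 literal(s)
Clause 2: 2 literal(s)
Clause 3: 1 literal(s)
Clause 4: 2 literal(s)
Total = 7

7


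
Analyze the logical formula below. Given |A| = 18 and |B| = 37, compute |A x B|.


The Cartesian product A x B contains all ordered pairs (a, b).
|A x B| = |A| * |B| = 18 * 37 = 666

666


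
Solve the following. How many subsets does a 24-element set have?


The power set of a set with n elements has 2^n elements.
|P(S)| = 2^24 = 16777216

16777216


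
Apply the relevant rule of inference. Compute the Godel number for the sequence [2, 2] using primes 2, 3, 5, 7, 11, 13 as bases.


Encode each element as an exponent of the corresponding prime:
  2^2 = 4
  3^2 = 9
Product = 4 * 9 = 36

36


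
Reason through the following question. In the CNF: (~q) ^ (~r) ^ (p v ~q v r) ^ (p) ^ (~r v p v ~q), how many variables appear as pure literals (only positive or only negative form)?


Check each variable for pure literal status:
p: pure positive
q: pure negative
r: mixed (not pure)
Pure literal count = 2

2


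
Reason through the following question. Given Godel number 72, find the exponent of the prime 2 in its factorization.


Factorize 72 by dividing by 2 repeatedly.
Division steps: 2 divides 72 exactly 3 time(s).
Exponent of 2 = 3

3


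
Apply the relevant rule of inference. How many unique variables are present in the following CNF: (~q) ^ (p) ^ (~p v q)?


Identify each variable that appears in the formula.
Variables found: p, q
Count = 2

2


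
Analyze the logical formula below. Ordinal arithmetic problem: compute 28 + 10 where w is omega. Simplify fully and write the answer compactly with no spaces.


Compute 28 + 10.
Ordinal + is associative but NOT commutative; for finite n>0, n + w = w but w + n stays w+n.
Both operands finite; ordinal + agrees with natural +: 28 + 10 = 38.
Result = 38

38


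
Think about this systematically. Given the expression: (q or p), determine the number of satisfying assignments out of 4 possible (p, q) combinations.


Check all 4 assignments:
p=0, q=0: 0
p=0, q=1: 1
p=1, q=0: 1
p=1, q=1: 1
Count of True = 3

3


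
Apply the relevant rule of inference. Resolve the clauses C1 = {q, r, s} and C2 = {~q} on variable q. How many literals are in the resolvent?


Remove q from C1 and ~q from C2.
C1 remainder: {r, s}
C2 remainder: {}
Union (resolvent): {r, s}
Resolvent has 2 literal(s).

2


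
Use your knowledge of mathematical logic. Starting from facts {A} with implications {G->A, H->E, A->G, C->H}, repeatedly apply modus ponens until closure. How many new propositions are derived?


Initial facts: {A}
Apply modus ponens to closure:
  A and A->G  =>  G
Final known: {A, G}
New propositions: {G}
Count = 1

1


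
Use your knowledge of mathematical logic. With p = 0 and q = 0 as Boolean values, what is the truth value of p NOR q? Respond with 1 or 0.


p = 0, q = 0
Operation: p NOR q
Evaluate: 0 NOR 0 = 1

1


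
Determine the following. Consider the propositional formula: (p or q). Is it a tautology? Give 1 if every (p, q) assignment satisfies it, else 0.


Check all 4 assignments:
p=0, q=0: 0
p=0, q=1: 1
p=1, q=0: 1
p=1, q=1: 1
Satisfying count = 3/4.
Tautology iff count = 4: no.

0


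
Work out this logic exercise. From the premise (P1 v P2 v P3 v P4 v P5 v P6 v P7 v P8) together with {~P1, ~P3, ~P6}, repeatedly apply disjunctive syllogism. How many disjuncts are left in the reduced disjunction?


Original disjuncts (8): P1, P2, P3, P4, P5, P6, P7, P8
Negated (eliminate): ~P1, ~P3, ~P6
Remaining disjuncts: P2, P4, P5, P7, P8
Count = 8 - 3 = 5

5


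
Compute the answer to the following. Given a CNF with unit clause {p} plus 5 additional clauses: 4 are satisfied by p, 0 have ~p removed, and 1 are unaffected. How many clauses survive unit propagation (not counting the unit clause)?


Satisfied (removed): 4
Shortened (remain): 0
Unchanged (remain): 1
Remaining = 0 + 1 = 1

1


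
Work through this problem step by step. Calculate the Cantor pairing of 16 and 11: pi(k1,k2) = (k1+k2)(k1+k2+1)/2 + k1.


k1 + k2 = 27
(k1+k2)(k1+k2+1)/2 = 27 * 28 / 2 = 378
pi = 378 + 16 = 394

394


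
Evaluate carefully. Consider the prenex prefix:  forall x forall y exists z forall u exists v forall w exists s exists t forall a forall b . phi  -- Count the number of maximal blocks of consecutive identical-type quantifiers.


Quantifier-type sequence: A A E A E A E E A A  (A=forall, E=exists)
Group into maximal same-type runs:
  Ax2 | Ex1 | Ax1 | Ex1 | Ax1 | Ex2 | Ax2
Number of blocks = 7

7


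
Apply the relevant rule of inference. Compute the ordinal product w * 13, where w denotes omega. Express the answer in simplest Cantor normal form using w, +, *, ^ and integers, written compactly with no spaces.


Compute w * 13.
Ordinal * is associative and left-distributive over +, but NOT commutative; for finite n>1, n*w = w but w*n stays w*n.
w * 13 means 13 copies of w concatenated: w*13.
Result = w*13

w*13


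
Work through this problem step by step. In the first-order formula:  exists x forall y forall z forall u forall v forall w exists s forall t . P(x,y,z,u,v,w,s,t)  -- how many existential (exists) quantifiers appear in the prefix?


Quantifier prefix: exists x forall y forall z forall u forall v forall w exists s forall t
Mark each quantifier type:
  E U U U U U E U
Universal count = 6, Existential count = 2
Asked for existential (exists) quantifiers: 2

2


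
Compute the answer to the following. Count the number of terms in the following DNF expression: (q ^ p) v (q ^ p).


A DNF formula is a disjunction of terms (conjunctions).
Terms are separated by v.
Counting the disjuncts: 2 terms.

2


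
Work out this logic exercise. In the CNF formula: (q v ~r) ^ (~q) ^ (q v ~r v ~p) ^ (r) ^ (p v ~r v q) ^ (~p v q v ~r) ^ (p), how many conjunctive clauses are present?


A CNF formula is a conjunction of clauses.
Clauses are separated by ^.
Counting the conjuncts: 7 clauses.

7


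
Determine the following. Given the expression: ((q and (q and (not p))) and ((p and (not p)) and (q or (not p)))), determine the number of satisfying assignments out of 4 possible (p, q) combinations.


Check all 4 assignments:
p=0, q=0: 0
p=0, q=1: 0
p=1, q=0: 0
p=1, q=1: 0
Count of True = 0

0


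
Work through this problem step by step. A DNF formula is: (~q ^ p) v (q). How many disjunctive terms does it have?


A DNF formula is a disjunction of terms (conjunctions).
Terms are separated by v.
Counting the disjuncts: 2 terms.

2


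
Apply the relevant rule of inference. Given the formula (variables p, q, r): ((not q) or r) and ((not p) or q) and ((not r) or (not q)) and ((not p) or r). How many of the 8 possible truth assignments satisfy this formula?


Evaluate all 8 assignments for p, q, r:
p=0, q=0, r=0: 1
p=0, q=0, r=1: 1
p=0, q=1, r=0: 0
p=0, q=1, r=1: 0
p=1, q=0, r=0: 0
p=1, q=0, r=1: 0
p=1, q=1, r=0: 0
p=1, q=1, r=1: 0
Satisfying count = 2

2


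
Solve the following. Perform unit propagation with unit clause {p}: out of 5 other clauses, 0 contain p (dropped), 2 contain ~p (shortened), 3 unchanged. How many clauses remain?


Satisfied (removed): 0
Shortened (remain): 2
Unchanged (remain): 3
Remaining = 2 + 3 = 5

5


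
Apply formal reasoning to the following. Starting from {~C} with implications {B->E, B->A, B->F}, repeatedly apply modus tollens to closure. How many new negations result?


Initial negated facts: {~C}
Apply modus tollens to closure:
  (no implication fires)
Final negated: {~C}
New negations: {(none)}
Count = 0

0


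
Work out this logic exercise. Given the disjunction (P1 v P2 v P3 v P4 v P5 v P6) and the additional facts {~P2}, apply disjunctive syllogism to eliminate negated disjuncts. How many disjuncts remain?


Original disjuncts (6): P1, P2, P3, P4, P5, P6
Negated (eliminate): ~P2
Remaining disjuncts: P1, P3, P4, P5, P6
Count = 6 - 1 = 5

5


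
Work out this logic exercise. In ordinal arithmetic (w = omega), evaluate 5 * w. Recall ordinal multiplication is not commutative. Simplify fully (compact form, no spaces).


Compute 5 * w.
Ordinal * is associative and left-distributive over +, but NOT commutative; for finite n>1, n*w = w but w*n stays w*n.
For finite n>0, n * w = sup{n*k : k<w} = w. So 5 * w = w.
Result = w

w


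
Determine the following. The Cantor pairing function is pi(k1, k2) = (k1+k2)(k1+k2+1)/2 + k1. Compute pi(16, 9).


k1 + k2 = 25
(k1+k2)(k1+k2+1)/2 = 25 * 26 / 2 = 325
pi = 325 + 16 = 341

341


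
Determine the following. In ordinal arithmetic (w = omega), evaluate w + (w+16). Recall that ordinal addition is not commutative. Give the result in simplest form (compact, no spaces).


Compute w + (w+16).
Ordinal + is associative but NOT commutative; for finite n>0, n + w = w but w + n stays w+n.
w + (w+16) = (w+w) + 16 = w*2+16.
Result = w*2+16

w*2+16


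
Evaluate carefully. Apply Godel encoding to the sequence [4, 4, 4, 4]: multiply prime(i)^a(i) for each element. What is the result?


Encode each element as an exponent of the corresponding prime:
  2^4 = 16
  3^4 = 81
  5^4 = 625
  7^4 = 2401
Product = 16 * 81 * 625 * 2401 = 1944810000

1944810000


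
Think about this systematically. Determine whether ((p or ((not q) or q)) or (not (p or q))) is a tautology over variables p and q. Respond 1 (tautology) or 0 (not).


Check all 4 assignments:
p=0, q=0: 1
p=0, q=1: 1
p=1, q=0: 1
p=1, q=1: 1
Satisfying count = 4/4.
Tautology iff count = 4: yes.

1
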